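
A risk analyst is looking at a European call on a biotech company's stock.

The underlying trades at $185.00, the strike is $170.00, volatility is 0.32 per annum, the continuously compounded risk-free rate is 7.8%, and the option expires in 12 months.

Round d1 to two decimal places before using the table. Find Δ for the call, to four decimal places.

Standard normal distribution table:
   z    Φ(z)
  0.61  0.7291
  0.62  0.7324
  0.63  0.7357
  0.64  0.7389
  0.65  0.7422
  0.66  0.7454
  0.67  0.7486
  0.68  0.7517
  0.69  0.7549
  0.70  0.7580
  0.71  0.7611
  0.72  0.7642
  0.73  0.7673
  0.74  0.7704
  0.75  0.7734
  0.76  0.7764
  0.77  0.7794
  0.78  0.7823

0.7486

σ√T = 0.32 × 1.0000 = 0.3200
d₁ = [ln(185/170) + (0.078 + 0.32²/2)·1] / 0.3200 = [0.0846 + 0.1292] / 0.3200 = 0.6680 which rounds to 0.67
N(d₁) = N(0.67) = 0.7486
Δ_call = N(d₁) = 0.7486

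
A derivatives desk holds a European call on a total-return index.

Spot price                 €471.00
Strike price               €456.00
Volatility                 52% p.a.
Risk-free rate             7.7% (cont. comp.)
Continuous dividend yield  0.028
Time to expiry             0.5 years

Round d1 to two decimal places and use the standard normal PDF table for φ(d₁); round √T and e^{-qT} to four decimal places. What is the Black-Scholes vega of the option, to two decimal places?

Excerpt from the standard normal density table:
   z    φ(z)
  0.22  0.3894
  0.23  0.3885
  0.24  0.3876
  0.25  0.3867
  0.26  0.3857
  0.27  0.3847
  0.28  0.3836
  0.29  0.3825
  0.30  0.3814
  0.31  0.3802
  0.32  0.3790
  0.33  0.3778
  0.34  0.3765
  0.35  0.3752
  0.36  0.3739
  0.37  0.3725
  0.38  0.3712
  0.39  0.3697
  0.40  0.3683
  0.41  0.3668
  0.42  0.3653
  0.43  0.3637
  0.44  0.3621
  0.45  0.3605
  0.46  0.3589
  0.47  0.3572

123.65

σ√T = 0.52·√0.5 = 0.3677
ln(S/K) + (r − q + σ²/2)T = ln(471/456) + (0.077 − 0.028 + 0.52²/2)·0.5 = 0.0324 + 0.0921 = 0.1245
d₁ = 0.1245 / 0.3677 = 0.3385 → 0.34
√T = √0.5 = 0.7071
φ(d₁) = φ(0.34) = 0.3765
exp(−qT) = exp(−0.028·0.5) = 0.9861
vega = S·exp(−qT)·φ(d₁)·√T = 471·0.9861·0.3765·0.7071 = 123.6482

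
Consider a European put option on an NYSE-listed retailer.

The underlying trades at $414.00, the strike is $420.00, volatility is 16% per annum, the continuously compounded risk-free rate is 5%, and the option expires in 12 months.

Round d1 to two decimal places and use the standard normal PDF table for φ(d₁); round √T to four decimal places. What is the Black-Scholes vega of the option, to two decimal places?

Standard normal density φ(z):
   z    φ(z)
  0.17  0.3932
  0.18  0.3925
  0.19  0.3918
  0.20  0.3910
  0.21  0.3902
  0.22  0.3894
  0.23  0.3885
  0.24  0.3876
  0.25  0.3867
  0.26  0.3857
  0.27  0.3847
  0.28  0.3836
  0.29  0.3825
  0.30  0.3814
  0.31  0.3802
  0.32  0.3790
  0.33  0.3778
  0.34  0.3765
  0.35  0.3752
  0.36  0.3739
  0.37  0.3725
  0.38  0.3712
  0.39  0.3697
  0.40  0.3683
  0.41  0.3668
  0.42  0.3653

σ√T = 0.16·√1 = 0.1600
d₁ = [ln(414/420) + (0.05 + ½·0.16²)·1] / (σ√T) = (-0.0144 + 0.0628) / 0.1600 = 0.3026 ≈ 0.30
√T = √1 = 1.0000
φ(d₁) = φ(0.30) = 0.3814
vega = S·φ(d₁)·√T = 414·0.3814·1.0000 = 157.8996

157.90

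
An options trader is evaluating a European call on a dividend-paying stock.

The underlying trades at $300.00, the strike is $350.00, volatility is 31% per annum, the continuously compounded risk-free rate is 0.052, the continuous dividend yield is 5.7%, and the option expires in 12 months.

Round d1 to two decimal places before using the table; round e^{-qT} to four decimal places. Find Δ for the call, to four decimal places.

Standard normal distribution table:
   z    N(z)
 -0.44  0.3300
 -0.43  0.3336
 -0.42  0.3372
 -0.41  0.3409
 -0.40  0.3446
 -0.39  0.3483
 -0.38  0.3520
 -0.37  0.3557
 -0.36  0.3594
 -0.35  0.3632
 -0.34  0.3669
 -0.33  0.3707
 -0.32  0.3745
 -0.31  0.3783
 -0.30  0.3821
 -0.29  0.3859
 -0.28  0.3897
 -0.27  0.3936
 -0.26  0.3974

0.3395

T = 1;  σ√T = 0.3100
ln(S/K) + (r − q + σ²/2)T = ln(300/350) + (0.052 − 0.057 + 0.31²/2)·1 = -0.1542 + 0.0430 = -0.1111
d₁ = -0.1111 / 0.3100 = -0.3584 → -0.36
N(d₁) = N(-0.36) = 0.3594
Δ_call = exp(−qT)·N(d₁) = 0.9446·0.3594 = 0.3395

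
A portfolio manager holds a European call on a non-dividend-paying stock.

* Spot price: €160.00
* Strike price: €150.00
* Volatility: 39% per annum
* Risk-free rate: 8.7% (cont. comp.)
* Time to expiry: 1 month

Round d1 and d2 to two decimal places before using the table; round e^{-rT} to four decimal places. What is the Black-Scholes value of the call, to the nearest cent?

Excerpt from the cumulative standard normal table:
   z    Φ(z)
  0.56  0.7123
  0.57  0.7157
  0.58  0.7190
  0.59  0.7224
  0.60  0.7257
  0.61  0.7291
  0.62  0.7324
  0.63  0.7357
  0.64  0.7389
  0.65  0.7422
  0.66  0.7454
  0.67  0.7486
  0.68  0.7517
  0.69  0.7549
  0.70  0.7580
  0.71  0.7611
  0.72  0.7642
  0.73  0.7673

σ√T = 0.39·√0.08333 = 0.1126
d₁ = [ln(160/150) + (0.087 + 0.39²/2)·0.08333] / 0.1126 = [0.0645 + 0.0136] / 0.1126 = 0.6939 which rounds to 0.69
d₂ = d₁ − σ√T = 0.6939 − 0.1126 = 0.5814 which rounds to 0.58
exp(−rT) = exp(−0.087·0.08333) = 0.9928
N(d₁) = N(0.69) = 0.7549;  N(d₂) = N(0.58) = 0.7190
C = 160·0.7549 − 150·0.9928·0.7190 = 120.7840 − 107.0735 = 13.7105

€13.71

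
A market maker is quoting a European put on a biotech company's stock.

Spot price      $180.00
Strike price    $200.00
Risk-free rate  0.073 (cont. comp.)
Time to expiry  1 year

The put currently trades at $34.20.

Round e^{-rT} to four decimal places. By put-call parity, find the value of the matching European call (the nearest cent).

$28.28

e^(−rT) = e^(−0.073·1) = 0.9296
Put-call parity: C − P = S − K·e^(−rT) = 180 − 200·0.9296 = 180 − 185.9200 = -5.9200
C = P + (C − P) = 34.20 + (-5.9200) = 28.2800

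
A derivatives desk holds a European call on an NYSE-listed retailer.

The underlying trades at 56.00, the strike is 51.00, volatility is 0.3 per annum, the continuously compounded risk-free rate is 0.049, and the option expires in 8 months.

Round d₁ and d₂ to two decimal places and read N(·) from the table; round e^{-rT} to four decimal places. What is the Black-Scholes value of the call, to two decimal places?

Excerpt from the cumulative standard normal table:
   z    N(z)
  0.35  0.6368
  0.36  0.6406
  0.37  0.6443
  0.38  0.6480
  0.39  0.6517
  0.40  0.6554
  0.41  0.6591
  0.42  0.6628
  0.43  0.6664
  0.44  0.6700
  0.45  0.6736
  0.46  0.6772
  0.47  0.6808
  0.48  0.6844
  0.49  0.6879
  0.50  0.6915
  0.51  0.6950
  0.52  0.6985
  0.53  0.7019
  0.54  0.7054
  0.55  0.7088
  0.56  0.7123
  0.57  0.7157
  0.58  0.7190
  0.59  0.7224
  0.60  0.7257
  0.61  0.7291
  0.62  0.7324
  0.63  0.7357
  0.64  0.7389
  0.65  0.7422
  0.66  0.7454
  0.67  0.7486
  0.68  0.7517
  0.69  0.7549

9.21

σ√T = 0.3·√0.6667 = 0.2449
ln(S/K) + (r + σ²/2)T = ln(56/51) + (0.049 + 0.3²/2)·0.6667 = 0.0935 + 0.0627 = 0.1562
d₁ = 0.1562 / 0.2449 = 0.6377 → 0.64
d₂ = d₁ − σ√T = 0.6377 − 0.2449 = 0.3927 → 0.39
exp(−rT) = exp(−0.049·0.6667) = 0.9679
C = 56·N(0.64) − 51·0.9679·N(0.39) = 56·0.7389 − 51·0.9679·0.6517 = 41.3784 − 32.1698 = 9.2086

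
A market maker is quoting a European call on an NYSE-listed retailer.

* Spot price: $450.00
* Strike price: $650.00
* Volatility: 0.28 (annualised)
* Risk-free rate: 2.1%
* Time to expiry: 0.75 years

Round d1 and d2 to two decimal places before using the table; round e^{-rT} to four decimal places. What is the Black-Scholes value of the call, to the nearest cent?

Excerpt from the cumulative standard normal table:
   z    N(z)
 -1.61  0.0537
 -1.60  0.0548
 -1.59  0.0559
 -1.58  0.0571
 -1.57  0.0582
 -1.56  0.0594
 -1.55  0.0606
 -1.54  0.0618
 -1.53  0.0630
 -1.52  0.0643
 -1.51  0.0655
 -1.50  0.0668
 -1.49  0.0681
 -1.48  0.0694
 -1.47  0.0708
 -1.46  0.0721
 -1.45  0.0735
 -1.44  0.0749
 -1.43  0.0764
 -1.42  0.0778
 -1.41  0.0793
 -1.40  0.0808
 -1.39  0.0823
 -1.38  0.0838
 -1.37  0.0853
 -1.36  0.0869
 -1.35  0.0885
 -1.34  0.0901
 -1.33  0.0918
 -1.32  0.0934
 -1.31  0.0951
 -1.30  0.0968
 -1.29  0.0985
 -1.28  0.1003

$4.07

σ√T = 0.28·√0.75 = 0.2425
d₁ = [ln(450/650) + (0.021 + ½·0.28²)·0.75] / (σ√T) = (-0.3677 + 0.0452) / 0.2425 = -1.3303 ≈ -1.33
d₂ = -1.3303 − 0.2425 = -1.5728 ≈ -1.57
e^(−rT) = e^(−0.021·0.75) = 0.9844
N(d₁) = N(-1.33) = 0.0918;  N(d₂) = N(-1.57) = 0.0582
C = 450·0.0918 − 650·0.9844·0.0582 = 41.3100 − 37.2399 = 4.0701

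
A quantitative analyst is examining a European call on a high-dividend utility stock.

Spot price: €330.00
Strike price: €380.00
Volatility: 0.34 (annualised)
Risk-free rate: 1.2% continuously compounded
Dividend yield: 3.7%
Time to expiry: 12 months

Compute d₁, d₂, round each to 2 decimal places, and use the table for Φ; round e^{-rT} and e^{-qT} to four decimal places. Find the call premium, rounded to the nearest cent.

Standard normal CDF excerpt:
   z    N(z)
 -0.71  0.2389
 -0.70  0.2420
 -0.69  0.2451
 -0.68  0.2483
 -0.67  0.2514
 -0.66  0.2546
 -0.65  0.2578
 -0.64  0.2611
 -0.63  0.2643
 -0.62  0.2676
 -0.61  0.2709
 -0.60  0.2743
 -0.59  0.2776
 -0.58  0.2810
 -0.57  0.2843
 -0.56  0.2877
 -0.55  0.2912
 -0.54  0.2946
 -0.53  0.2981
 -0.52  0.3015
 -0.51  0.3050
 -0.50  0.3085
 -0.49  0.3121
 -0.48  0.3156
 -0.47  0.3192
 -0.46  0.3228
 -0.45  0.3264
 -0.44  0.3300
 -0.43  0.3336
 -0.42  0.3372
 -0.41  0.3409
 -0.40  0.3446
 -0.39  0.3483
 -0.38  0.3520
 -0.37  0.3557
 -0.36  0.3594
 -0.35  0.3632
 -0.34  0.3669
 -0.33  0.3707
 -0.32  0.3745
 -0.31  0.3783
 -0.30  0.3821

€23.50

σ√T = 0.34 × 1.0000 = 0.3400
ln(S/K) + (r − q + σ²/2)T = ln(330/380) + (0.012 − 0.037 + 0.34²/2)·1 = -0.1411 + 0.0328 = -0.1083
d₁ = -0.1083 / 0.3400 = -0.3185 which rounds to -0.32
d₂ = d₁ − σ√T = -0.3185 − 0.3400 = -0.6585 which rounds to -0.66
exp(−qT) = exp(−0.037·1) = 0.9637;  exp(−rT) = exp(−0.012·1) = 0.9881
C = 330·0.9637·N(-0.32) − 380·0.9881·N(-0.66) = 330·0.9637·0.3745 − 380·0.9881·0.2546 = 119.0989 − 95.5967 = 23.5022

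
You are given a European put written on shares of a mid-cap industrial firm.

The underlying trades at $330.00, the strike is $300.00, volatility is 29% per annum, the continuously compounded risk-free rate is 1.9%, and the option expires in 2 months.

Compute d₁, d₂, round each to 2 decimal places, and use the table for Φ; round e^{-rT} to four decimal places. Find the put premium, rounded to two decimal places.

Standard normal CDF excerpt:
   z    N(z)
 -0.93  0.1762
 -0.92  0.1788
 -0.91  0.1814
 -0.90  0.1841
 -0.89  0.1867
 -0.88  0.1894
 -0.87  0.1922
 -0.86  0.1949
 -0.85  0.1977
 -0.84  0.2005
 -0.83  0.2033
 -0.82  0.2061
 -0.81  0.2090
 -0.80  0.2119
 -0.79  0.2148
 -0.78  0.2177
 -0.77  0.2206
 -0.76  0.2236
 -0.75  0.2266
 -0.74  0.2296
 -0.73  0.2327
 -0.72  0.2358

σ√T = 0.29 × 0.4082 = 0.1184
ln(S/K) + (r + σ²/2)T = ln(330/300) + (0.019 + 0.29²/2)·0.1667 = 0.0953 + 0.0102 = 0.1055
d₁ = 0.1055 / 0.1184 = 0.8910 → 0.89
d₂ = d₁ − σ√T = 0.8910 − 0.1184 = 0.7726 → 0.77
e^(−rT) = e^(−0.019·0.1667) = 0.9968
P = 300·0.9968·N(-0.77) − 330·N(-0.89) = 300·0.9968·0.2206 − 330·0.1867 = 65.9682 − 61.6110 = 4.3572

$4.36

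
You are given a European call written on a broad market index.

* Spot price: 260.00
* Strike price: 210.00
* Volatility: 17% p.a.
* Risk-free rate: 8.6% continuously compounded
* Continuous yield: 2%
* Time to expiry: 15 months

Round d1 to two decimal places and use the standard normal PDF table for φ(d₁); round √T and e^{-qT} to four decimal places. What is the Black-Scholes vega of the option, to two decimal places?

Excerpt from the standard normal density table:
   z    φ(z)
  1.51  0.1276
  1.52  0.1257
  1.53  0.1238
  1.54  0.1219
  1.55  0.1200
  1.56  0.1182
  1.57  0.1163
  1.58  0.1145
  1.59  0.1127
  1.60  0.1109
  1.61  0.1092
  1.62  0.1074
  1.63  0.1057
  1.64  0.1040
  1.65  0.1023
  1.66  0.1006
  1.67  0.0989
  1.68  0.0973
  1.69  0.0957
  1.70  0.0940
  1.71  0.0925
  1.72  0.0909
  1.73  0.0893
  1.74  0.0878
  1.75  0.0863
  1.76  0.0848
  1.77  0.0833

29.00

T = 1.25;  σ√T = 0.1901
d₁ = [ln(260/210) + (0.086 − 0.02 + 0.17²/2)·1.25] / 0.1901 = [0.2136 + 0.1006] / 0.1901 = 1.6528 ≈ 1.65
√T = √1.25 = 1.1180
φ(d₁) = φ(1.65) = 0.1023
e^(−qT) = e^(−0.02·1.25) = 0.9753
vega = S·e^(−qT)·φ(d₁)·√T = 260·0.9753·0.1023·1.1180 = 29.0021
(The put has the same vega.)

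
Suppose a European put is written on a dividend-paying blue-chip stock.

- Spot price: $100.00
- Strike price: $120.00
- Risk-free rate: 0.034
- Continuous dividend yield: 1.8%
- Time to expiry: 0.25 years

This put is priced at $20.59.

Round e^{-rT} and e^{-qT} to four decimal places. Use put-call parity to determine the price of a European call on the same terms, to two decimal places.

e^(−qT) = e^(−0.018·0.25) = 0.9955;  e^(−rT) = e^(−0.034·0.25) = 0.9915
Put-call parity: C − P = S·e^(−qT) − K·e^(−rT) = 100·0.9955 − 120·0.9915 = 99.5500 − 118.9800 = -19.4300
C = P + (C − P) = 20.59 + (-19.4300) = 1.1600

$1.16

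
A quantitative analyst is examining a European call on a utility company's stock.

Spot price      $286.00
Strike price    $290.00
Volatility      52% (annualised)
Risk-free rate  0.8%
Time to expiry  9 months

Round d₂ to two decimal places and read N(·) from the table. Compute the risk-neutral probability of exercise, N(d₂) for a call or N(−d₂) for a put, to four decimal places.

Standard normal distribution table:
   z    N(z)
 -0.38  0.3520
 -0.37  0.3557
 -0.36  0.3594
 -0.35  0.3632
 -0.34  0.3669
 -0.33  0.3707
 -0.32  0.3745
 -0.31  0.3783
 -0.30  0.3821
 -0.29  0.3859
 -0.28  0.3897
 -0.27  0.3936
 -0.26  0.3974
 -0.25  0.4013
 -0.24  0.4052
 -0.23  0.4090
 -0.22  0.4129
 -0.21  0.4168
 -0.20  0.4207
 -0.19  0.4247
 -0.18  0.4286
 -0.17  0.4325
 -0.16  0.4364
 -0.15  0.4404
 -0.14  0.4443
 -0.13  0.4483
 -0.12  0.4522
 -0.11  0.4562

T = 0.75;  σ√T = 0.4503
ln(S/K) + (r + σ²/2)T = ln(286/290) + (0.008 + 0.52²/2)·0.75 = -0.0139 + 0.1074 = 0.0935
d₁ = 0.0935 / 0.4503 = 0.2076 → 0.21
d₂ = d₁ − σ√T = 0.2076 − 0.4503 = -0.2427 → -0.24
Pr(exercise) under Q = N(d₂) = 0.4052

0.4052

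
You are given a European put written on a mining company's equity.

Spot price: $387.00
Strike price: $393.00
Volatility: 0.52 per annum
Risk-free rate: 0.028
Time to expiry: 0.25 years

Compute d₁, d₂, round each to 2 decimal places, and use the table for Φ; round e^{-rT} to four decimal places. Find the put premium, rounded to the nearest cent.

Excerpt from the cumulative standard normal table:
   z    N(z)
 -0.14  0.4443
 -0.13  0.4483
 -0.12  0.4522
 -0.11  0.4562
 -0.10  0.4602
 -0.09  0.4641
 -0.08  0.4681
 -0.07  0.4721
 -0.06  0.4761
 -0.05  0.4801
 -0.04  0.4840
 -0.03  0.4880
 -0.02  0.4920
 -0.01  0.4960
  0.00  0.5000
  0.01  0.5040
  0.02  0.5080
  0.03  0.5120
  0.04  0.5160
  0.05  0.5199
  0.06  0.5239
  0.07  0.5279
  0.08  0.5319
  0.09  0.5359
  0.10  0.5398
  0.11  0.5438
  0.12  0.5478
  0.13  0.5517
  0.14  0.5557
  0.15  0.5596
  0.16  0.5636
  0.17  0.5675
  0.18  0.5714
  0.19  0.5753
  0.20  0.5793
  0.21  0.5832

T = 0.25;  σ√T = 0.2600
d₁ = [ln(387/393) + (0.028 + 0.52²/2)·0.25] / 0.2600 = [-0.0154 + 0.0408] / 0.2600 = 0.0978 ⇒ 0.10
d₂ = d₁ − σ√T = 0.0978 − 0.2600 = -0.1622 ⇒ -0.16
e^(−rT) = e^(−0.028·0.25) = 0.9930
P = 393·0.9930·N(0.16) − 387·N(-0.10) = 393·0.9930·0.5636 − 387·0.4602 = 219.9443 − 178.0974 = 41.8469

$41.85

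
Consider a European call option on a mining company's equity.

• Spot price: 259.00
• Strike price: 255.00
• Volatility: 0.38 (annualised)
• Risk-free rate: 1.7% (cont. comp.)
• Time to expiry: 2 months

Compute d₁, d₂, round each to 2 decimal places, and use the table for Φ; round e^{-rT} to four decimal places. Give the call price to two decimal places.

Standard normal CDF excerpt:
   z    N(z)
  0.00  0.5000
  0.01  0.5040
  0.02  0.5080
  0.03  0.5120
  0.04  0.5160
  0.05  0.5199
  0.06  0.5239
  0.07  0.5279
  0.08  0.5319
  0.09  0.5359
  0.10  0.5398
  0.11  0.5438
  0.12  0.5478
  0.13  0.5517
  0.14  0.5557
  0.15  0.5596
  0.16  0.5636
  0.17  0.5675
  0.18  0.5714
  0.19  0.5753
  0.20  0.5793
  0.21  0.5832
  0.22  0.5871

T = 0.1667;  σ√T = 0.1551
ln(S/K) + (r + σ²/2)T = ln(259/255) + (0.017 + 0.38²/2)·0.1667 = 0.0156 + 0.0149 = 0.0304
d₁ = 0.0304 / 0.1551 = 0.1962 which rounds to 0.20
d₂ = d₁ − σ√T = 0.1962 − 0.1551 = 0.0410 which rounds to 0.04
exp(−rT) = exp(−0.017·0.1667) = 0.9972
N(d₁) = N(0.20) = 0.5793;  N(d₂) = N(0.04) = 0.5160
C = 259·0.5793 − 255·0.9972·0.5160 = 150.0387 − 131.2116 = 18.8271

18.83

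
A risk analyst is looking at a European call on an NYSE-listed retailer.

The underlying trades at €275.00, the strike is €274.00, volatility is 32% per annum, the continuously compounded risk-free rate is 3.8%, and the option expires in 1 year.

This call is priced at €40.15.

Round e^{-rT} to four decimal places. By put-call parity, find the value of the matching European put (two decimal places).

€28.93

e^(−rT) = e^(−0.038·1) = 0.9627
Put-call parity: C − P = S − K·e^(−rT) = 275 − 274·0.9627 = 275 − 263.7798 = 11.2202
P = C − (C − P) = 40.15 − (11.2202) = 28.9298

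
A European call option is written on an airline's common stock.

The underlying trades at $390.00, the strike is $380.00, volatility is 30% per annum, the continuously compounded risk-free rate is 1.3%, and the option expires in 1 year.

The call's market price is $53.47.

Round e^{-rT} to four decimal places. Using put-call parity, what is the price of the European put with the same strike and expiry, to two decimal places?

$38.57

e^(−rT) = e^(−0.013·1) = 0.9871
Put-call parity: C − P = S − K·e^(−rT) = 390 − 380·0.9871 = 390 − 375.0980 = 14.9020
P = C − (C − P) = 53.47 − (14.9020) = 38.5680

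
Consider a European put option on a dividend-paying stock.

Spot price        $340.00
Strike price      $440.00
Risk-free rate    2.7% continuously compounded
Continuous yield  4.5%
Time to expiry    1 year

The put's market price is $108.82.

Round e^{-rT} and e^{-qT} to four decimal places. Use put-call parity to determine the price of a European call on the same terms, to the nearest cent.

exp(−qT) = exp(−0.045·1) = 0.9560;  exp(−rT) = exp(−0.027·1) = 0.9734
Put-call parity: C − P = S·e^(−qT) − K·e^(−rT) = 340·0.9560 − 440·0.9734 = 325.0400 − 428.2960 = -103.2560
C = P + (C − P) = 108.82 + (-103.2560) = 5.5640

$5.56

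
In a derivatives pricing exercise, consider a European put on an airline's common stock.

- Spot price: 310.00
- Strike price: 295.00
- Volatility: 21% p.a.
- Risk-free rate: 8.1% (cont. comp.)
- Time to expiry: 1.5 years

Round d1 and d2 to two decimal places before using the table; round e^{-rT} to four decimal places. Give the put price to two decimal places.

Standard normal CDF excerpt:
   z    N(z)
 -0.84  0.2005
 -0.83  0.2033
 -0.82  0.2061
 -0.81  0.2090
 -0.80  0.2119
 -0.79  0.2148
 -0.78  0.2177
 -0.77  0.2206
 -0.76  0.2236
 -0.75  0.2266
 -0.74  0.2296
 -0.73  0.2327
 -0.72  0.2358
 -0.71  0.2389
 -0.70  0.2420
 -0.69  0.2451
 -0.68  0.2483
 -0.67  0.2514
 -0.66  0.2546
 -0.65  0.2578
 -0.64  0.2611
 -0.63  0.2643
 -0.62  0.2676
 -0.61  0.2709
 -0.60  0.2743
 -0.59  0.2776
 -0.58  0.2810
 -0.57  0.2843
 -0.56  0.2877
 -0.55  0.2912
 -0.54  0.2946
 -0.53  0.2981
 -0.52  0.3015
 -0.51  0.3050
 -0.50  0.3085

T = 1.5;  σ√T = 0.2572
d₁ = [ln(310/295) + (0.081 + ½·0.21²)·1.5] / (σ√T) = (0.0496 + 0.1546) / 0.2572 = 0.7938 → 0.79
d₂ = 0.7938 − 0.2572 = 0.5366 → 0.54
e^(−rT) = e^(−0.081·1.5) = 0.8856
N(−d₂) = N(-0.54) = 0.2946;  N(−d₁) = N(-0.79) = 0.2148
P = 295·0.8856·0.2946 − 310·0.2148 = 76.9648 − 66.5880 = 10.3768

10.38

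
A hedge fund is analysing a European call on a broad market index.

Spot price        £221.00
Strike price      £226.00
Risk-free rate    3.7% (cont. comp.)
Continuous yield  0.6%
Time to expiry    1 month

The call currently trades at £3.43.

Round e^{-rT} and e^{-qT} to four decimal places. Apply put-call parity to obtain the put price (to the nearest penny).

£7.84

exp(−qT) = exp(−0.006·0.08333) = 0.9995;  exp(−rT) = exp(−0.037·0.08333) = 0.9969
Put-call parity: C − P = S·e^(−qT) − K·e^(−rT) = 221·0.9995 − 226·0.9969 = 220.8895 − 225.2994 = -4.4099
P = C − (C − P) = 3.43 − (-4.4099) = 7.8399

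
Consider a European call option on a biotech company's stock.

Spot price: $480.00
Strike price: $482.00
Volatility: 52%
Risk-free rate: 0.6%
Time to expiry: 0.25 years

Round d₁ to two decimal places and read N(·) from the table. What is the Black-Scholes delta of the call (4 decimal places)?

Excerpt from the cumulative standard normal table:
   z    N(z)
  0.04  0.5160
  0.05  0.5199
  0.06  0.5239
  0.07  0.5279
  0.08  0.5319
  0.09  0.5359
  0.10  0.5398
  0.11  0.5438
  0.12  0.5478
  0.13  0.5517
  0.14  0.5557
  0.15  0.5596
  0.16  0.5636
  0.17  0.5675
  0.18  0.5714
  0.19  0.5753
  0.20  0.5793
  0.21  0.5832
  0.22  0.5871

σ√T = 0.52 × 0.5000 = 0.2600
ln(S/K) + (r + σ²/2)T = ln(480/482) + (0.006 + 0.52²/2)·0.25 = -0.0042 + 0.0353 = 0.0311
d₁ = 0.0311 / 0.2600 = 0.1198 ⇒ 0.12
N(d₁) = N(0.12) = 0.5478
Δ_call = N(d₁) = 0.5478

0.5478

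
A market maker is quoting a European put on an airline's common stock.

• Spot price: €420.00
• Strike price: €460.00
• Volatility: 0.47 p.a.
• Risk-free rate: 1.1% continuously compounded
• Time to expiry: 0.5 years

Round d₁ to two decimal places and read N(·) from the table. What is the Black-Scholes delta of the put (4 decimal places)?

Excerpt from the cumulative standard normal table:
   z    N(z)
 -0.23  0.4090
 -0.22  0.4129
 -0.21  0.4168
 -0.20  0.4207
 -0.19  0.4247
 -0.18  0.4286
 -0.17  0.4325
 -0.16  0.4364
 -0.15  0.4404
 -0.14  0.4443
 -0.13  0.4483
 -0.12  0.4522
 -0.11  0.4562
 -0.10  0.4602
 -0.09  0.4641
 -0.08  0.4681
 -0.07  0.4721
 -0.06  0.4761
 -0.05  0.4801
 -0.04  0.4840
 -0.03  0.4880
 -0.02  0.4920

σ√T = 0.47 × 0.7071 = 0.3323
d₁ = [ln(420/460) + (0.011 + 0.47²/2)·0.5] / 0.3323 = [-0.0910 + 0.0607] / 0.3323 = -0.0910 ⇒ -0.09
N(d₁) = N(-0.09) = 0.4641
Δ_put = N(d₁) − 1 = 0.4641 − 1 = -0.5359

-0.5359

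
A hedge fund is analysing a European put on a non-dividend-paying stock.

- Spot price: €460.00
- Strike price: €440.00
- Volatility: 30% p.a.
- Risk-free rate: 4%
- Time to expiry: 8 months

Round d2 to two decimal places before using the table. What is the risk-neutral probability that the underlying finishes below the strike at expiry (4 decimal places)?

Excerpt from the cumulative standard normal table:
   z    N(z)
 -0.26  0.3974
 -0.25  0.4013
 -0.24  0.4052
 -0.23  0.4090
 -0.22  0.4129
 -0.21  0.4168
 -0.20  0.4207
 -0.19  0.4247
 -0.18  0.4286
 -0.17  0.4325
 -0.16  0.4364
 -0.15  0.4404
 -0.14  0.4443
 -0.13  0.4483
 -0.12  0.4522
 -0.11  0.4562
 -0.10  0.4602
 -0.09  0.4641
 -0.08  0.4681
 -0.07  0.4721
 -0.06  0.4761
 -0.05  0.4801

T = 0.6667;  σ√T = 0.2449
d₁ = [ln(460/440) + (0.04 + ½·0.3²)·0.6667] / (σ√T) = (0.0445 + 0.0567) / 0.2449 = 0.4128 ⇒ 0.41
d₂ = 0.4128 − 0.2449 = 0.1679 ⇒ 0.17
Pr(exercise) under Q = N(−d₂) = N(-0.17) = 0.4325

0.4325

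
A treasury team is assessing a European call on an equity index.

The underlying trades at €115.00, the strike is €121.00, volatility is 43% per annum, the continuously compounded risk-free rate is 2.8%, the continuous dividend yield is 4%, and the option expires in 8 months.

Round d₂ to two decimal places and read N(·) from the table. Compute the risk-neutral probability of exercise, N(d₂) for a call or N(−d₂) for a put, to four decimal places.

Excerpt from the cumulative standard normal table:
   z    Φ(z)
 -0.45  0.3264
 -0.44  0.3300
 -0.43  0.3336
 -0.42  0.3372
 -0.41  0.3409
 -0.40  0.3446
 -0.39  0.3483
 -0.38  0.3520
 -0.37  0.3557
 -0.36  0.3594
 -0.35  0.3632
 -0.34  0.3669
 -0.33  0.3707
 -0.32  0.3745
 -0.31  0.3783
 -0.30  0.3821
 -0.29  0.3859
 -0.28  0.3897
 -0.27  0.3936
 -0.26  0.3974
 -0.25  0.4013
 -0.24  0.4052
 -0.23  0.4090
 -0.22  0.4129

0.3669

σ√T = 0.43·√0.6667 = 0.3511
ln(S/K) + (r − q + σ²/2)T = ln(115/121) + (0.028 − 0.04 + 0.43²/2)·0.6667 = -0.0509 + 0.0536 = 0.0028
d₁ = 0.0028 / 0.3511 = 0.0079 ≈ 0.01
d₂ = d₁ − σ√T = 0.0079 − 0.3511 = -0.3432 ≈ -0.34
Risk-neutral Pr[S_T > K] = N(d₂) = N(-0.34) = 0.3669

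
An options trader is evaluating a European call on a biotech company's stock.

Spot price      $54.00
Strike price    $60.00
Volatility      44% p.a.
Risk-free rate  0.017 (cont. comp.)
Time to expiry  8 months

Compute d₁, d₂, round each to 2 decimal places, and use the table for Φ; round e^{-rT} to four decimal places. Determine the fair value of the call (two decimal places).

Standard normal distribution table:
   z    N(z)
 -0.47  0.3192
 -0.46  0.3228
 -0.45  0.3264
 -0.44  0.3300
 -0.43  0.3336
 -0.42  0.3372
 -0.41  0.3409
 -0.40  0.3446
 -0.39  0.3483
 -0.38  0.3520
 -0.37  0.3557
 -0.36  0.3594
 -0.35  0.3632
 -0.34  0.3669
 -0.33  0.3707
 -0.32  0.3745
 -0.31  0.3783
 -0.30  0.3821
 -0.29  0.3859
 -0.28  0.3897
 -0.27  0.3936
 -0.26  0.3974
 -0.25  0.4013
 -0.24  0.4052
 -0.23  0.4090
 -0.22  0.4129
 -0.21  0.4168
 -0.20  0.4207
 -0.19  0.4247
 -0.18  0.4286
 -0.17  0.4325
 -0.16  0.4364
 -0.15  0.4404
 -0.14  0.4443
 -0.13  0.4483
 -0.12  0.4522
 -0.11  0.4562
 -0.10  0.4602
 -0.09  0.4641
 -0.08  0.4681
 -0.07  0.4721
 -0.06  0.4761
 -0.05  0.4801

$5.70

σ√T = 0.44·√0.6667 = 0.3593
ln(S/K) + (r + σ²/2)T = ln(54/60) + (0.017 + 0.44²/2)·0.6667 = -0.1054 + 0.0759 = -0.0295
d₁ = -0.0295 / 0.3593 = -0.0821 → -0.08
d₂ = d₁ − σ√T = -0.0821 − 0.3593 = -0.4414 → -0.44
e^(−rT) = e^(−0.017·0.6667) = 0.9887
N(d₁) = N(-0.08) = 0.4681;  N(d₂) = N(-0.44) = 0.3300
C = 54·0.4681 − 60·0.9887·0.3300 = 25.2774 − 19.5763 = 5.7011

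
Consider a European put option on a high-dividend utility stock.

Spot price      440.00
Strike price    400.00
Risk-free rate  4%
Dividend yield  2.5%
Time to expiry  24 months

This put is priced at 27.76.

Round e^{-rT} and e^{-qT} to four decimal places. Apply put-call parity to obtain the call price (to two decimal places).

77.05

e^(−qT) = e^(−0.025·2) = 0.9512;  e^(−rT) = e^(−0.04·2) = 0.9231
Put-call parity: C − P = S·e^(−qT) − K·e^(−rT) = 440·0.9512 − 400·0.9231 = 418.5280 − 369.2400 = 49.2880
C = P + (C − P) = 27.76 + (49.2880) = 77.0480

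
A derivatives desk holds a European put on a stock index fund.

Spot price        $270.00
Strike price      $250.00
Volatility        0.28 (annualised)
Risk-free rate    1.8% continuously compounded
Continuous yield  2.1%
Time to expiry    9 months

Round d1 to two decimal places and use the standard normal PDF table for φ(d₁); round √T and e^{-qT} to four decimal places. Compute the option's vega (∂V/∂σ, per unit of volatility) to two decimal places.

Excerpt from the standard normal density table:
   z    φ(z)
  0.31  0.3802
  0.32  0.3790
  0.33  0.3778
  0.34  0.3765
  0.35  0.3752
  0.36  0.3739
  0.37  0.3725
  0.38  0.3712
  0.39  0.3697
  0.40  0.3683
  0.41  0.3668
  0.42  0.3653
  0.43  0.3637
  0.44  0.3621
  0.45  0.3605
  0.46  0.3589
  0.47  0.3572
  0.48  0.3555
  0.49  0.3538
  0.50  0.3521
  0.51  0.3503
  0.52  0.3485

σ√T = 0.28 × 0.8660 = 0.2425
d₁ = [ln(270/250) + (0.018 − 0.021 + 0.28²/2)·0.75] / 0.2425 = [0.0770 + 0.0272] / 0.2425 = 0.4293 → 0.43
√T = √0.75 = 0.8660
φ(d₁) = φ(0.43) = 0.3637
e^(−qT) = e^(−0.021·0.75) = 0.9844
vega = S·e^(−qT)·φ(d₁)·√T = 270·0.9844·0.3637·0.8660 = 83.7137

83.71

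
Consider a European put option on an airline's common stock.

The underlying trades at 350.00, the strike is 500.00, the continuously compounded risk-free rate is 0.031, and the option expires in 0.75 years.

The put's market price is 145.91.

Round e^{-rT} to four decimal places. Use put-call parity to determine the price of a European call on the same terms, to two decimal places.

7.41

e^(−rT) = e^(−0.031·0.75) = 0.9770
Put-call parity: C − P = S − K·e^(−rT) = 350 − 500·0.9770 = 350 − 488.5000 = -138.5000
C = P + (C − P) = 145.91 + (-138.5000) = 7.4100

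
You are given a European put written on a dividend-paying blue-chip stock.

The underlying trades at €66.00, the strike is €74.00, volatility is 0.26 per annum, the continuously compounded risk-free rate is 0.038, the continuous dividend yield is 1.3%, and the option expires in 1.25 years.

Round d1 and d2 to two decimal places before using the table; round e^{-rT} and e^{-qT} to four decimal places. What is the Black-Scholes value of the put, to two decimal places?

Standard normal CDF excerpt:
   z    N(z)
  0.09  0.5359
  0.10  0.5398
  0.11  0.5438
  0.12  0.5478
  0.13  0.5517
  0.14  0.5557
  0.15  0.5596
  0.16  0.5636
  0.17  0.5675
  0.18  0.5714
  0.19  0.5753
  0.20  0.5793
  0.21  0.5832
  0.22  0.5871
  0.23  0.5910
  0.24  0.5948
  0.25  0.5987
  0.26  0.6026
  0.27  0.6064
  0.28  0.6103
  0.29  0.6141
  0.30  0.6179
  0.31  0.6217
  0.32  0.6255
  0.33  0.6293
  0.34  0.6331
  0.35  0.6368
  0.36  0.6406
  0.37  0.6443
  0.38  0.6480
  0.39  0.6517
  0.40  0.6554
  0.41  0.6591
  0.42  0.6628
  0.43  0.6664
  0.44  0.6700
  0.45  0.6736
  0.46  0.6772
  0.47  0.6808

€10.94

T = 1.25;  σ√T = 0.2907
d₁ = [ln(66/74) + (0.038 − 0.013 + ½·0.26²)·1.25] / (σ√T) = (-0.1144 + 0.0735) / 0.2907 = -0.1407 → -0.14
d₂ = -0.1407 − 0.2907 = -0.4314 → -0.43
exp(−qT) = exp(−0.013·1.25) = 0.9839;  exp(−rT) = exp(−0.038·1.25) = 0.9536
N(−d₂) = N(0.43) = 0.6664;  N(−d₁) = N(0.14) = 0.5557
P = 74·0.9536·0.6664 − 66·0.9839·0.5557 = 47.0254 − 36.0857 = 10.9397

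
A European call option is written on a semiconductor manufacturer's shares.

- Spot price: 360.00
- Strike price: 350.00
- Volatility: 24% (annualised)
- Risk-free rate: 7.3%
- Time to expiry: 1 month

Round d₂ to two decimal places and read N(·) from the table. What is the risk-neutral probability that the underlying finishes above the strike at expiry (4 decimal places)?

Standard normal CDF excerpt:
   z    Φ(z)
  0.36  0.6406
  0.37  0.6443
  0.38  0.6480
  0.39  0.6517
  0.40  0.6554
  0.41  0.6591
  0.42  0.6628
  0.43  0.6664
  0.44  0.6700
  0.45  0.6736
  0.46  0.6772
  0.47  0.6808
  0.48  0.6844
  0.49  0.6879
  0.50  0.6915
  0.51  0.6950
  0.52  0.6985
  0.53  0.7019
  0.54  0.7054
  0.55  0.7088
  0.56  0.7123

0.6772

T = 0.08333;  σ√T = 0.0693
d₁ = [ln(360/350) + (0.073 + 0.24²/2)·0.08333] / 0.0693 = [0.0282 + 0.0085] / 0.0693 = 0.5291 ≈ 0.53
d₂ = d₁ − σ√T = 0.5291 − 0.0693 = 0.4598 ≈ 0.46
Pr(exercise) under Q = N(d₂) = 0.6772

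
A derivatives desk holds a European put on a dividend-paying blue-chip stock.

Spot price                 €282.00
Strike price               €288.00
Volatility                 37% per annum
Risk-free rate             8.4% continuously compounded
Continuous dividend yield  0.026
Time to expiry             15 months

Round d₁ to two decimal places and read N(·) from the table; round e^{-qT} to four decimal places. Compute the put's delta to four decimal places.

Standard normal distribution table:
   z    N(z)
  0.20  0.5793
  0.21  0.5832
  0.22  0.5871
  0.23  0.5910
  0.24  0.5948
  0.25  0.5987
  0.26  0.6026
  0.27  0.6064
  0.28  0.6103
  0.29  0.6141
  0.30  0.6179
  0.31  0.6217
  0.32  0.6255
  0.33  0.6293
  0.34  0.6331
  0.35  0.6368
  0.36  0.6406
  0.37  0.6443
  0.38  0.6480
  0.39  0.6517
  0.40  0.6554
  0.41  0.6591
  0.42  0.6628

σ√T = 0.37·√1.25 = 0.4137
d₁ = [ln(282/288) + (0.084 − 0.026 + 0.37²/2)·1.25] / 0.4137 = [-0.0211 + 0.1581] / 0.4137 = 0.3312 which rounds to 0.33
N(d₁) = N(0.33) = 0.6293
Δ_put = e^(−qT)·(N(d₁) − 1) = 0.9680·(0.6293 − 1) = -0.3588

-0.3588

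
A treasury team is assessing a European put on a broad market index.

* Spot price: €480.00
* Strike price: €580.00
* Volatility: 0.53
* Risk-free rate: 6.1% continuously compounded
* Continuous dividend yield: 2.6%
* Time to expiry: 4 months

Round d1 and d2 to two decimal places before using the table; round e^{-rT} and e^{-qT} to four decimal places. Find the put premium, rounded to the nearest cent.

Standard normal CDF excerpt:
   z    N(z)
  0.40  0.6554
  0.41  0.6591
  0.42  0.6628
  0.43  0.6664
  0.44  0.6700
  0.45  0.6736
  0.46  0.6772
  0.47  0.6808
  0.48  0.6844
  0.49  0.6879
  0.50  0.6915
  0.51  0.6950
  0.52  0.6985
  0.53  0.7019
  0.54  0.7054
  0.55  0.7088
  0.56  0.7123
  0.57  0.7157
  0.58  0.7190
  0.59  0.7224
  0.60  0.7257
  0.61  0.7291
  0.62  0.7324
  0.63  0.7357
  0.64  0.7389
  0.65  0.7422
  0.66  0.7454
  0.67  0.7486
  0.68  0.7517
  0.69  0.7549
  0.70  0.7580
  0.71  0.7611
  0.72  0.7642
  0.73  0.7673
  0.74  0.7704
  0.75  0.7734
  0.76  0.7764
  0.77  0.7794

σ√T = 0.53·√0.3333 = 0.3060
d₁ = [ln(480/580) + (0.061 − 0.026 + 0.53²/2)·0.3333] / 0.3060 = [-0.1892 + 0.0585] / 0.3060 = -0.4273 → -0.43
d₂ = d₁ − σ√T = -0.4273 − 0.3060 = -0.7333 → -0.73
exp(−qT) = exp(−0.026·0.3333) = 0.9914;  exp(−rT) = exp(−0.061·0.3333) = 0.9799
N(−d₂) = N(0.73) = 0.7673;  N(−d₁) = N(0.43) = 0.6664
P = 580·0.9799·0.7673 − 480·0.9914·0.6664 = 436.0888 − 317.1211 = 118.9677

€118.97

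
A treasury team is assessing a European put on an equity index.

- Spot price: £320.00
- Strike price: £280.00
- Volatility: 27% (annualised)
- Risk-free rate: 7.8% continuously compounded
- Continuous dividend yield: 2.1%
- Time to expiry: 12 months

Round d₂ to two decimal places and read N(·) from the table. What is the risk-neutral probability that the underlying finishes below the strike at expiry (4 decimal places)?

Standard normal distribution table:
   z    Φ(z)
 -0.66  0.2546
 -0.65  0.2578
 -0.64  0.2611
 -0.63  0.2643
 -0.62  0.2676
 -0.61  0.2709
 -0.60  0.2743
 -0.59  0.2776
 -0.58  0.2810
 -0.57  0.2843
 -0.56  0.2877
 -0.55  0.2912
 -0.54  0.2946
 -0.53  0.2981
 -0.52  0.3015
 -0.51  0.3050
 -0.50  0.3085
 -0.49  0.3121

σ√T = 0.27 × 1.0000 = 0.2700
ln(S/K) + (r − q + σ²/2)T = ln(320/280) + (0.078 − 0.021 + 0.27²/2)·1 = 0.1335 + 0.0935 = 0.2270
d₁ = 0.2270 / 0.2700 = 0.8407 ≈ 0.84
d₂ = d₁ − σ√T = 0.8407 − 0.2700 = 0.5707 ≈ 0.57
Risk-neutral Pr[S_T < K] = N(−d₂) = N(-0.57) = 0.2843

0.2843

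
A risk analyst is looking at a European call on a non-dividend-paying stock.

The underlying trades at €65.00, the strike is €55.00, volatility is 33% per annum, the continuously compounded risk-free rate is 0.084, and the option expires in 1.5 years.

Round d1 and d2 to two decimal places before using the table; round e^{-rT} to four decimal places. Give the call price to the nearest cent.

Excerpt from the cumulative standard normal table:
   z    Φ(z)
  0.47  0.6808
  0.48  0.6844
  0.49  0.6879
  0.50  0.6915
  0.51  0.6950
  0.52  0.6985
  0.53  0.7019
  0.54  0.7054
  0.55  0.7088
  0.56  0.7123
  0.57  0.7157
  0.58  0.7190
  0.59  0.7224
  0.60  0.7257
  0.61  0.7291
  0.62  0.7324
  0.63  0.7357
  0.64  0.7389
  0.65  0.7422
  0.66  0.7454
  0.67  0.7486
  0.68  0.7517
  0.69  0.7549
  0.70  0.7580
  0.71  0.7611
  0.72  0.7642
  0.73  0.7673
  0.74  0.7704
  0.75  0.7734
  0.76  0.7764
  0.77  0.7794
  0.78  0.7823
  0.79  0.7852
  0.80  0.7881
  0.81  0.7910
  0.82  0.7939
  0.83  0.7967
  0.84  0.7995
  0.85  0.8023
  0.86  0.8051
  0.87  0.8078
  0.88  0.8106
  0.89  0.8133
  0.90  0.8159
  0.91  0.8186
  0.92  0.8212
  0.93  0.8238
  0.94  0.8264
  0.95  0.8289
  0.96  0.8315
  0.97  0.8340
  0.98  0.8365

€19.68

T = 1.5;  σ√T = 0.4042
d₁ = [ln(65/55) + (0.084 + 0.33²/2)·1.5] / 0.4042 = [0.1671 + 0.2077] / 0.4042 = 0.9272 ⇒ 0.93
d₂ = d₁ − σ√T = 0.9272 − 0.4042 = 0.5230 ⇒ 0.52
e^(−rT) = e^(−0.084·1.5) = 0.8816
C = 65·N(0.93) − 55·0.8816·N(0.52) = 65·0.8238 − 55·0.8816·0.6985 = 53.5470 − 33.8689 = 19.6781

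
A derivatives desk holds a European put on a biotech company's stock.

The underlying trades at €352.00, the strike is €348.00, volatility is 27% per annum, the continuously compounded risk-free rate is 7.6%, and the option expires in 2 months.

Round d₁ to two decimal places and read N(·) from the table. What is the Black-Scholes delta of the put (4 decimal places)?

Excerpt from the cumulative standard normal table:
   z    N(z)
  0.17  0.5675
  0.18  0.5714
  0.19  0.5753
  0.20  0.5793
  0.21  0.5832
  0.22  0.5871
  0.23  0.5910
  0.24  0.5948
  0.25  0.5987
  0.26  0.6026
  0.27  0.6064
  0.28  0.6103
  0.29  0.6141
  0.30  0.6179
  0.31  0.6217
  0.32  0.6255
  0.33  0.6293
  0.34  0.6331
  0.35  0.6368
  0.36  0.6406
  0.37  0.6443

σ√T = 0.27·√0.1667 = 0.1102
ln(S/K) + (r + σ²/2)T = ln(352/348) + (0.076 + 0.27²/2)·0.1667 = 0.0114 + 0.0187 = 0.0302
d₁ = 0.0302 / 0.1102 = 0.2737 ≈ 0.27
N(d₁) = N(0.27) = 0.6064
Δ_put = N(d₁) − 1 = 0.6064 − 1 = -0.3936

-0.3936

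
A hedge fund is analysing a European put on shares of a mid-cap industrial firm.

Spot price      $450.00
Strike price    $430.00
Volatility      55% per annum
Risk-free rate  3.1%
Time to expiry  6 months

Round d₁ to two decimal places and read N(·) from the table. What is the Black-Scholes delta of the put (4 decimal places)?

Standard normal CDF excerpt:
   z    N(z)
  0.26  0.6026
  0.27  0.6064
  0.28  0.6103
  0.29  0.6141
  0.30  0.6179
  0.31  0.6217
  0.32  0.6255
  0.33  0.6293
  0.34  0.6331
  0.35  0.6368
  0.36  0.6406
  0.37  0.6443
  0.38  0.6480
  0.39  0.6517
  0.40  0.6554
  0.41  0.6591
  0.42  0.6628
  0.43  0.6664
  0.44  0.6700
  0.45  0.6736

-0.3632

σ√T = 0.55 × 0.7071 = 0.3889
d₁ = [ln(450/430) + (0.031 + ½·0.55²)·0.5] / (σ√T) = (0.0455 + 0.0911) / 0.3889 = 0.3512 ⇒ 0.35
N(d₁) = N(0.35) = 0.6368
Δ_put = N(d₁) − 1 = 0.6368 − 1 = -0.3632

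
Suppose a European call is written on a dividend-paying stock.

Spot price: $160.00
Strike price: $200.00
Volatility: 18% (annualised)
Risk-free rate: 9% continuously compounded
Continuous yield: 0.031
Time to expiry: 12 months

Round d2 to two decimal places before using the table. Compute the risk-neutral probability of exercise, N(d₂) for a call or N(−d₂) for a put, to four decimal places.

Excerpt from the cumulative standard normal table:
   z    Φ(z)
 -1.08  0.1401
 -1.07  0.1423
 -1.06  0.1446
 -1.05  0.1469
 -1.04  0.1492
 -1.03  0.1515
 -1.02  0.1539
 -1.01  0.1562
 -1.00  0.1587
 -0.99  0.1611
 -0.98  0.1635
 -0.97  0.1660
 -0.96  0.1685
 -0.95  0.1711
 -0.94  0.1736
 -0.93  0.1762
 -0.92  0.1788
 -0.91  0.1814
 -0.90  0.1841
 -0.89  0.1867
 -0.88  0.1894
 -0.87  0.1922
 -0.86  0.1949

T = 1;  σ√T = 0.1800
d₁ = [ln(160/200) + (0.09 − 0.031 + ½·0.18²)·1] / (σ√T) = (-0.2231 + 0.0752) / 0.1800 = -0.8219 ≈ -0.82
d₂ = -0.8219 − 0.1800 = -1.0019 ≈ -1.00
Pr(exercise) under Q = N(d₂) = 0.1587

0.1587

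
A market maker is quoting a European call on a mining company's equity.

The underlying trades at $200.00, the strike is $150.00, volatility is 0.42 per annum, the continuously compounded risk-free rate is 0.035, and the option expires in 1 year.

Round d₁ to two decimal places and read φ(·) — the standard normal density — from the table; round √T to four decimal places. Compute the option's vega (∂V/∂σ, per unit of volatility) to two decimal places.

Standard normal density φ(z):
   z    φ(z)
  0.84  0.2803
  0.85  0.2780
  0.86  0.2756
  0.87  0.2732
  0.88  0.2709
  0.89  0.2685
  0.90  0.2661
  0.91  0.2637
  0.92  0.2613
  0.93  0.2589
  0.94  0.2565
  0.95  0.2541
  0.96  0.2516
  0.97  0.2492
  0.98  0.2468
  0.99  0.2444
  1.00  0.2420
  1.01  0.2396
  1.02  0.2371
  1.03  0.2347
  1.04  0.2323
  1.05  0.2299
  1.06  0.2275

49.36

σ√T = 0.42·√1 = 0.4200
ln(S/K) + (r + σ²/2)T = ln(200/150) + (0.035 + 0.42²/2)·1 = 0.2877 + 0.1232 = 0.4109
d₁ = 0.4109 / 0.4200 = 0.9783 which rounds to 0.98
√T = √1 = 1.0000
φ(d₁) = φ(0.98) = 0.2468
vega = S·φ(d₁)·√T = 200·0.2468·1.0000 = 49.3600
(Vega is the same for a European call and put with the same parameters.)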